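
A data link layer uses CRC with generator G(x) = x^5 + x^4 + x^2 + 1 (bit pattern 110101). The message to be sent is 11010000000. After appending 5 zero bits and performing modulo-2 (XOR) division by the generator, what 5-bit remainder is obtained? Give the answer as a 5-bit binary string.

Append 5 zeros: 1101000000000000. Divide by 110101 (XOR where the leading bit is 1):
  pos 0: 110100 XOR 110101 = 000001
  pos 5: 100000 XOR 110101 = 010101
  pos 6: 101010 XOR 110101 = 011111
  pos 7: 111110 XOR 110101 = 001011
  pos 9: 101100 XOR 110101 = 011001
  pos 10: 110010 XOR 110101 = 000111
Remainder (last 5 bits) = 00111. This is the CRC / FCS.

00111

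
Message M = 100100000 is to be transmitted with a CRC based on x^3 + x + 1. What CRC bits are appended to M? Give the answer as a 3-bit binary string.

100

Append 3 zeros: 100100000000. Divide by 1011 (XOR where the leading bit is 1):
  pos 0: 1001 XOR 1011 = 0010
  pos 2: 1000 XOR 1011 = 0011
  pos 4: 1100 XOR 1011 = 0111
  pos 5: 1110 XOR 1011 = 0101
  pos 6: 1010 XOR 1011 = 0001
Remainder (last 3 bits) = 100. This is the CRC / FCS.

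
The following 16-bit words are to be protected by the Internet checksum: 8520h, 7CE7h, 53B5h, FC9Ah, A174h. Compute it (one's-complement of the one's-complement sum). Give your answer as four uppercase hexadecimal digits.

0C33

One's-complement addition (fold any carry out of bit 15 back into bit 0):
  0x8520 + 0x7CE7 = 0x10207 → wrap carry → 0x0208
  0x0208 + 0x53B5 = 0x055BD
  0x55BD + 0xFC9A = 0x15257 → wrap carry → 0x5258
  0x5258 + 0xA174 = 0x0F3CC
One's-complement sum = 0xF3CC.
Checksum = ~0xF3CC & 0xFFFF = 0x0C33.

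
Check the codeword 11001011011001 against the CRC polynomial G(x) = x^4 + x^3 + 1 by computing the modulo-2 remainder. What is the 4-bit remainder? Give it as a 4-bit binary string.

Modulo-2 division of 11001011011001 by 11001:
  pos 0: 11001 XOR 11001 = 00000
  pos 6: 11011 XOR 11001 = 00010
  pos 9: 10001 XOR 11001 = 01000
Remainder = 1000 (nonzero — an error is detected).

1000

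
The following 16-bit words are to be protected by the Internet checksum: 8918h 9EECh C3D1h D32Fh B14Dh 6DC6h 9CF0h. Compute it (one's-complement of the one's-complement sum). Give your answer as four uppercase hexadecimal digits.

One's-complement addition (fold any carry out of bit 15 back into bit 0):
  0x8918 + 0x9EEC = 0x12804 → wrap carry → 0x2805
  0x2805 + 0xC3D1 = 0x0EBD6
  0xEBD6 + 0xD32F = 0x1BF05 → wrap carry → 0xBF06
  0xBF06 + 0xB14D = 0x17053 → wrap carry → 0x7054
  0x7054 + 0x6DC6 = 0x0DE1A
  0xDE1A + 0x9CF0 = 0x17B0A → wrap carry → 0x7B0B
One's-complement sum = 0x7B0B.
Checksum = ~0x7B0B & 0xFFFF = 0x84F4.

84F4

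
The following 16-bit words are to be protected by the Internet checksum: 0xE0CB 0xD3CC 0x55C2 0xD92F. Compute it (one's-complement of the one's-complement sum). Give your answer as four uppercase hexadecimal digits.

1C75

One's-complement addition (fold any carry out of bit 15 back into bit 0):
  0xE0CB + 0xD3CC = 0x1B497 → wrap carry → 0xB498
  0xB498 + 0x55C2 = 0x10A5A → wrap carry → 0x0A5B
  0x0A5B + 0xD92F = 0x0E38A
One's-complement sum = 0xE38A.
Checksum = ~0xE38A & 0xFFFF = 0x1C75.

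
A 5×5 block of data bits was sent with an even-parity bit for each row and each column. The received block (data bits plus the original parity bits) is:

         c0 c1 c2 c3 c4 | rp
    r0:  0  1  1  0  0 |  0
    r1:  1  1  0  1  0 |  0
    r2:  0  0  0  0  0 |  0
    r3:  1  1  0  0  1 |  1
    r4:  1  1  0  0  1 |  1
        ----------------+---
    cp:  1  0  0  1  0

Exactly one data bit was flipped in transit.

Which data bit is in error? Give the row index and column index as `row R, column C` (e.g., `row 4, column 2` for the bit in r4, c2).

Recompute each row's even parity and compare to rp:
  r0: data parity 0, sent rp 0 → ok
  r1: data parity 1, sent rp 0 → mismatch
  r2: data parity 0, sent rp 0 → ok
  r3: data parity 1, sent rp 1 → ok
  r4: data parity 1, sent rp 1 → ok
Recompute each column's even parity and compare to cp:
  c0: data parity 1, sent cp 1 → ok
  c1: data parity 0, sent cp 0 → ok
  c2: data parity 1, sent cp 0 → mismatch
  c3: data parity 1, sent cp 1 → ok
  c4: data parity 0, sent cp 0 → ok
Exactly one row (r1) and one column (c2) fail → the flipped bit is at their intersection.

row 1, column 2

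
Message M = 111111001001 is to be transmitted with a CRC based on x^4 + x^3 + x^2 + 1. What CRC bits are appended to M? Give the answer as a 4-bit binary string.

0011

Append 4 zeros: 1111110010010000. Divide by 11101 (XOR where the leading bit is 1):
  pos 0: 11111 XOR 11101 = 00010
  pos 3: 10100 XOR 11101 = 01001
  pos 4: 10011 XOR 11101 = 01110
  pos 5: 11100 XOR 11101 = 00001
  pos 9: 10100 XOR 11101 = 01001
  pos 10: 10010 XOR 11101 = 01111
  pos 11: 11110 XOR 11101 = 00011
Remainder (last 4 bits) = 0011. This is the CRC / FCS.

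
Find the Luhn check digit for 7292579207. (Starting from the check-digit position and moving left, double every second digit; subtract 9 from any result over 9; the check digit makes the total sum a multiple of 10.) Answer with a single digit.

8

Partial digits right→left: 7 0 2 9 7 5 2 9 2 7
Double every second digit counting from the check-digit position (so the 1st, 3rd, 5th, ... of the partial from the right).
  doubled (with −9 where >9): 5 4 5 4 4 → sum 22
  kept as-is: 0 9 5 9 7 → sum 30
Total = 22 + 30 = 52.
Check digit = (10 − (52 mod 10)) mod 10 = 8.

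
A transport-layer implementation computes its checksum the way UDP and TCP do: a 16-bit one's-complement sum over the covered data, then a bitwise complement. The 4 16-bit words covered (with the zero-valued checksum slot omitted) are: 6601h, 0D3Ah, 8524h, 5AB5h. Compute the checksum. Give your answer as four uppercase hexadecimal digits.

One's-complement addition (fold any carry out of bit 15 back into bit 0):
  0x6601 + 0x0D3A = 0x0733B
  0x733B + 0x8524 = 0x0F85F
  0xF85F + 0x5AB5 = 0x15314 → wrap carry → 0x5315
One's-complement sum = 0x5315.
Checksum = ~0x5315 & 0xFFFF = 0xACEA.

ACEA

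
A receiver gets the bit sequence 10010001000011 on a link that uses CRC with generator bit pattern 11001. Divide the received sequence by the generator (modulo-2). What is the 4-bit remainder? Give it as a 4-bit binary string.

0000

Modulo-2 division of 10010001000011 by 11001:
  pos 0: 10010 XOR 11001 = 01011
  pos 1: 10110 XOR 11001 = 01111
  pos 2: 11110 XOR 11001 = 00111
  pos 4: 11110 XOR 11001 = 00111
  pos 6: 11100 XOR 11001 = 00101
  pos 8: 10101 XOR 11001 = 01100
  pos 9: 11001 XOR 11001 = 00000
Remainder = 0000 (zero — the frame passes the CRC check).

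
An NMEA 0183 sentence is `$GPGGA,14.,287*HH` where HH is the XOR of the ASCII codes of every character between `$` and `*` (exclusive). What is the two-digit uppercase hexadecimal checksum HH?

XOR the ASCII codes of the payload characters:
  'G' = 0x47 → acc = 0x47
  'P' = 0x50 → acc = 0x17
  'G' = 0x47 → acc = 0x50
  'G' = 0x47 → acc = 0x17
  'A' = 0x41 → acc = 0x56
  ',' = 0x2C → acc = 0x7A
  '1' = 0x31 → acc = 0x4B
  '4' = 0x34 → acc = 0x7F
  '.' = 0x2E → acc = 0x51
  ',' = 0x2C → acc = 0x7D
  '2' = 0x32 → acc = 0x4F
  '8' = 0x38 → acc = 0x77
  '7' = 0x37 → acc = 0x40
Checksum = 0x40.

40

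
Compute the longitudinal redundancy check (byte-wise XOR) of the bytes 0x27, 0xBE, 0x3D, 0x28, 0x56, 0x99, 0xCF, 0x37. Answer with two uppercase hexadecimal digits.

BB

XOR the bytes together:
  start with 0x27
  0x27 ⊕ 0xBE = 0x99
  0x99 ⊕ 0x3D = 0xA4
  0xA4 ⊕ 0x28 = 0x8C
  0x8C ⊕ 0x56 = 0xDA
  0xDA ⊕ 0x99 = 0x43
  0x43 ⊕ 0xCF = 0x8C
  0x8C ⊕ 0x37 = 0xBB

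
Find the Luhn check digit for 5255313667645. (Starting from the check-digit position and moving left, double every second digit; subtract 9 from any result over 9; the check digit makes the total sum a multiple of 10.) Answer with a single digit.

Partial digits right→left: 5 4 6 7 6 6 3 1 3 5 5 2 5
Double every second digit counting from the check-digit position (so the 1st, 3rd, 5th, ... of the partial from the right).
  doubled (with −9 where >9): 1 3 3 6 6 1 1 → sum 21
  kept as-is: 4 7 6 1 5 2 → sum 25
Total = 21 + 25 = 46.
Check digit = (10 − (46 mod 10)) mod 10 = 4.

4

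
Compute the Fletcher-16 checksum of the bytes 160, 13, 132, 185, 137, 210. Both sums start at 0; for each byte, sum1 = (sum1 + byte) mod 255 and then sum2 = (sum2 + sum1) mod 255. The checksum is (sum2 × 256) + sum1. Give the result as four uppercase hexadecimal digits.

2A48

Running sums (mod 255):
  after byte 0 (160): sum1=160, sum2=160
  after byte 1 (13): sum1=173, sum2=78
  after byte 2 (132): sum1=50, sum2=128
  after byte 3 (185): sum1=235, sum2=108
  after byte 4 (137): sum1=117, sum2=225
  after byte 5 (210): sum1=72, sum2=42
Checksum = sum2·256 + sum1 = 42·256 + 72 = 10824 = 0x2A48.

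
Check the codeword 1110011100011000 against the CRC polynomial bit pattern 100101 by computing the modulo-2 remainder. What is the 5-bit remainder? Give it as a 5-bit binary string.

Modulo-2 division of 1110011100011000 by 100101:
  pos 0: 111001 XOR 100101 = 011100
  pos 1: 111001 XOR 100101 = 011100
  pos 2: 111001 XOR 100101 = 011100
  pos 3: 111000 XOR 100101 = 011101
  pos 4: 111010 XOR 100101 = 011111
  pos 5: 111110 XOR 100101 = 011011
  pos 6: 110111 XOR 100101 = 010010
  pos 7: 100101 XOR 100101 = 000000
Remainder = 00000 (zero — the frame passes the CRC check).

00000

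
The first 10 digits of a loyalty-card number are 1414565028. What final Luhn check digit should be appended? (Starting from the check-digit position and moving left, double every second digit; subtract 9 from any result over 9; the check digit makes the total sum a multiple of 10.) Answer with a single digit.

0

Partial digits right→left: 8 2 0 5 6 5 4 1 4 1
Double every second digit counting from the check-digit position (so the 1st, 3rd, 5th, ... of the partial from the right).
  doubled (with −9 where >9): 7 0 3 8 8 → sum 26
  kept as-is: 2 5 5 1 1 → sum 14
Total = 26 + 14 = 40.
Check digit = (10 − (40 mod 10)) mod 10 = 0.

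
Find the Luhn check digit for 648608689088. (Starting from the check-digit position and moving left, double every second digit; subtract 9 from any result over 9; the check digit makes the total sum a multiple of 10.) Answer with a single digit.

1

Partial digits right→left: 8 8 0 9 8 6 8 0 6 8 4 6
Double every second digit counting from the check-digit position (so the 1st, 3rd, 5th, ... of the partial from the right).
  doubled (with −9 where >9): 7 0 7 7 3 8 → sum 32
  kept as-is: 8 9 6 0 8 6 → sum 37
Total = 32 + 37 = 69.
Check digit = (10 − (69 mod 10)) mod 10 = 1.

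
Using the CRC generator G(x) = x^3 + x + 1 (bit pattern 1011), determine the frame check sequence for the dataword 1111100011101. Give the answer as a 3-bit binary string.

111

Append 3 zeros: 1111100011101000. Divide by 1011 (XOR where the leading bit is 1):
  pos 0: 1111 XOR 1011 = 0100
  pos 1: 1001 XOR 1011 = 0010
  pos 3: 1000 XOR 1011 = 0011
  pos 5: 1101 XOR 1011 = 0110
  pos 6: 1101 XOR 1011 = 0110
  pos 7: 1101 XOR 1011 = 0110
  pos 8: 1100 XOR 1011 = 0111
  pos 9: 1111 XOR 1011 = 0100
  pos 10: 1000 XOR 1011 = 0011
  pos 12: 1100 XOR 1011 = 0111
Remainder (last 3 bits) = 111. This is the CRC / FCS.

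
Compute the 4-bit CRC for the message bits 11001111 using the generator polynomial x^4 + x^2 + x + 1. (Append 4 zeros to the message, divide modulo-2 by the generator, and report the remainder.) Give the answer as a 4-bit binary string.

1100

Append 4 zeros: 110011110000. Divide by 10111 (XOR where the leading bit is 1):
  pos 0: 11001 XOR 10111 = 01110
  pos 1: 11101 XOR 10111 = 01010
  pos 2: 10101 XOR 10111 = 00010
  pos 5: 10100 XOR 10111 = 00011
Remainder (last 4 bits) = 1100. This is the CRC / FCS.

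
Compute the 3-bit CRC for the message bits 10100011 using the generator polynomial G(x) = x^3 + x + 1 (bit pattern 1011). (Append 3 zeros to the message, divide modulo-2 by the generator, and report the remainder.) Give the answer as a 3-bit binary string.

Append 3 zeros: 10100011000. Divide by 1011 (XOR where the leading bit is 1):
  pos 0: 1010 XOR 1011 = 0001
  pos 3: 1001 XOR 1011 = 0010
  pos 5: 1010 XOR 1011 = 0001
Remainder (last 3 bits) = 100. This is the CRC / FCS.

100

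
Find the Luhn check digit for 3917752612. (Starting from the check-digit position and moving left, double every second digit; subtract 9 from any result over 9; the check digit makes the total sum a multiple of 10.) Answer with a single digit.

4

Partial digits right→left: 2 1 6 2 5 7 7 1 9 3
Double every second digit counting from the check-digit position (so the 1st, 3rd, 5th, ... of the partial from the right).
  doubled (with −9 where >9): 4 3 1 5 9 → sum 22
  kept as-is: 1 2 7 1 3 → sum 14
Total = 22 + 14 = 36.
Check digit = (10 − (36 mod 10)) mod 10 = 4.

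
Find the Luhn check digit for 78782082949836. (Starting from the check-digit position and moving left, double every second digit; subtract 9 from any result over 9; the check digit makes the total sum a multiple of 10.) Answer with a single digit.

Partial digits right→left: 6 3 8 9 4 9 2 8 0 2 8 7 8 7
Double every second digit counting from the check-digit position (so the 1st, 3rd, 5th, ... of the partial from the right).
  doubled (with −9 where >9): 3 7 8 4 0 7 7 → sum 36
  kept as-is: 3 9 9 8 2 7 7 → sum 45
Total = 36 + 45 = 81.
Check digit = (10 − (81 mod 10)) mod 10 = 9.

9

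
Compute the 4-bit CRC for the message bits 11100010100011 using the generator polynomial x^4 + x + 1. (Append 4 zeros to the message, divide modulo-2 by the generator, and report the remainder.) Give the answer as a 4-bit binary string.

0110

Append 4 zeros: 111000101000110000. Divide by 10011 (XOR where the leading bit is 1):
  pos 0: 11100 XOR 10011 = 01111
  pos 1: 11110 XOR 10011 = 01101
  pos 2: 11011 XOR 10011 = 01000
  pos 3: 10000 XOR 10011 = 00011
  pos 6: 11100 XOR 10011 = 01111
  pos 7: 11110 XOR 10011 = 01101
  pos 8: 11011 XOR 10011 = 01000
  pos 9: 10001 XOR 10011 = 00010
  pos 12: 10000 XOR 10011 = 00011
Remainder (last 4 bits) = 0110. This is the CRC / FCS.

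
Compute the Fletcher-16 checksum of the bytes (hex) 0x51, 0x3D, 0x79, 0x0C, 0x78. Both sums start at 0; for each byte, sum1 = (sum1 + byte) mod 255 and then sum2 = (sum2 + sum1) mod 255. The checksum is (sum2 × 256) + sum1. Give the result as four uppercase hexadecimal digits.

888C

Running sums (mod 255):
  after byte 0 (0x51): sum1=81, sum2=81
  after byte 1 (0x3D): sum1=142, sum2=223
  after byte 2 (0x79): sum1=8, sum2=231
  after byte 3 (0x0C): sum1=20, sum2=251
  after byte 4 (0x78): sum1=140, sum2=136
Checksum = sum2·256 + sum1 = 136·256 + 140 = 34956 = 0x888C.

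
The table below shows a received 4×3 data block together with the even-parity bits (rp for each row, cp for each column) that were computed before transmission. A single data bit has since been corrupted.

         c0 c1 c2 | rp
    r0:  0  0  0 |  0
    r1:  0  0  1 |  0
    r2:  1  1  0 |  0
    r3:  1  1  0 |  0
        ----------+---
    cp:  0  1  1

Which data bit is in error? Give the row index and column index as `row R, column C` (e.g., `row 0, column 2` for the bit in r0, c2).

Recompute each row's even parity and compare to rp:
  r0: data parity 0, sent rp 0 → ok
  r1: data parity 1, sent rp 0 → mismatch
  r2: data parity 0, sent rp 0 → ok
  r3: data parity 0, sent rp 0 → ok
Recompute each column's even parity and compare to cp:
  c0: data parity 0, sent cp 0 → ok
  c1: data parity 0, sent cp 1 → mismatch
  c2: data parity 1, sent cp 1 → ok
Exactly one row (r1) and one column (c1) fail → the flipped bit is at their intersection.

row 1, column 1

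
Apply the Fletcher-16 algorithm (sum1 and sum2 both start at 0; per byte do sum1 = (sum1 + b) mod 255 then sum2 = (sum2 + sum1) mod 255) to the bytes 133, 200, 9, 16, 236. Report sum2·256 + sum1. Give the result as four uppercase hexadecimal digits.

E654

Running sums (mod 255):
  after byte 0 (133): sum1=133, sum2=133
  after byte 1 (200): sum1=78, sum2=211
  after byte 2 (9): sum1=87, sum2=43
  after byte 3 (16): sum1=103, sum2=146
  after byte 4 (236): sum1=84, sum2=230
Checksum = sum2·256 + sum1 = 230·256 + 84 = 58964 = 0xE654.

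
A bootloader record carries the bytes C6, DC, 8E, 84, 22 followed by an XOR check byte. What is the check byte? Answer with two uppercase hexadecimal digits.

32

XOR the bytes together:
  start with 0xC6
  0xC6 ⊕ 0xDC = 0x1A
  0x1A ⊕ 0x8E = 0x94
  0x94 ⊕ 0x84 = 0x10
  0x10 ⊕ 0x22 = 0x32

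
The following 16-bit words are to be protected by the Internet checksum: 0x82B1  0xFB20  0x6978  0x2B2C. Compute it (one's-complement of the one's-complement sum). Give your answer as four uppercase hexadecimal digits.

One's-complement addition (fold any carry out of bit 15 back into bit 0):
  0x82B1 + 0xFB20 = 0x17DD1 → wrap carry → 0x7DD2
  0x7DD2 + 0x6978 = 0x0E74A
  0xE74A + 0x2B2C = 0x11276 → wrap carry → 0x1277
One's-complement sum = 0x1277.
Checksum = ~0x1277 & 0xFFFF = 0xED88.

ED88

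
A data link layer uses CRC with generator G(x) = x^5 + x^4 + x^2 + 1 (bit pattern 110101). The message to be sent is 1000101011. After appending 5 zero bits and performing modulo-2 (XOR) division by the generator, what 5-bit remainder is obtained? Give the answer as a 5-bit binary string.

00001

Append 5 zeros: 100010101100000. Divide by 110101 (XOR where the leading bit is 1):
  pos 0: 100010 XOR 110101 = 010111
  pos 1: 101111 XOR 110101 = 011010
  pos 2: 110100 XOR 110101 = 000001
  pos 7: 111000 XOR 110101 = 001101
  pos 9: 110100 XOR 110101 = 000001
Remainder (last 5 bits) = 00001. This is the CRC / FCS.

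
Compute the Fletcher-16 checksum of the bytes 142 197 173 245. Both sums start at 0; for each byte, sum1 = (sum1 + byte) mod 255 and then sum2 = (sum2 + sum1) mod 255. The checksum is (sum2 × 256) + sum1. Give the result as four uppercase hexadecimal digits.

Running sums (mod 255):
  after byte 0 (142): sum1=142, sum2=142
  after byte 1 (197): sum1=84, sum2=226
  after byte 2 (173): sum1=2, sum2=228
  after byte 3 (245): sum1=247, sum2=220
Checksum = sum2·256 + sum1 = 220·256 + 247 = 56567 = 0xDCF7.

DCF7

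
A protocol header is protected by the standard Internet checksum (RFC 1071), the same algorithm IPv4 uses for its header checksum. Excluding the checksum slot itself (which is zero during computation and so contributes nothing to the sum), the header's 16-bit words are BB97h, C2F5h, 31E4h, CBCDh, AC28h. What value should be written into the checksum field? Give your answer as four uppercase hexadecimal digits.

One's-complement addition (fold any carry out of bit 15 back into bit 0):
  0xBB97 + 0xC2F5 = 0x17E8C → wrap carry → 0x7E8D
  0x7E8D + 0x31E4 = 0x0B071
  0xB071 + 0xCBCD = 0x17C3E → wrap carry → 0x7C3F
  0x7C3F + 0xAC28 = 0x12867 → wrap carry → 0x2868
One's-complement sum = 0x2868.
Checksum = ~0x2868 & 0xFFFF = 0xD797.

D797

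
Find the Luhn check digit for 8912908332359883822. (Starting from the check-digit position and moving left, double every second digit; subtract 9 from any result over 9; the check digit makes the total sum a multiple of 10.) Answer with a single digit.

Partial digits right→left: 2 2 8 3 8 8 9 5 3 2 3 3 8 0 9 2 1 9 8
Double every second digit counting from the check-digit position (so the 1st, 3rd, 5th, ... of the partial from the right).
  doubled (with −9 where >9): 4 7 7 9 6 6 7 9 2 7 → sum 64
  kept as-is: 2 3 8 5 2 3 0 2 9 → sum 34
Total = 64 + 34 = 98.
Check digit = (10 − (98 mod 10)) mod 10 = 2.

2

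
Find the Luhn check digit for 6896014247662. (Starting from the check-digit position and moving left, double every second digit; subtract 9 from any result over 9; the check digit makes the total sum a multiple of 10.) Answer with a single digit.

5

Partial digits right→left: 2 6 6 7 4 2 4 1 0 6 9 8 6
Double every second digit counting from the check-digit position (so the 1st, 3rd, 5th, ... of the partial from the right).
  doubled (with −9 where >9): 4 3 8 8 0 9 3 → sum 35
  kept as-is: 6 7 2 1 6 8 → sum 30
Total = 35 + 30 = 65.
Check digit = (10 − (65 mod 10)) mod 10 = 5.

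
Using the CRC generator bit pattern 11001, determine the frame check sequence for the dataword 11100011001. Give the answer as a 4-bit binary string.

Append 4 zeros: 111000110010000. Divide by 11001 (XOR where the leading bit is 1):
  pos 0: 11100 XOR 11001 = 00101
  pos 2: 10101 XOR 11001 = 01100
  pos 3: 11001 XOR 11001 = 00000
  pos 10: 10000 XOR 11001 = 01001
Remainder (last 4 bits) = 1001. This is the CRC / FCS.

1001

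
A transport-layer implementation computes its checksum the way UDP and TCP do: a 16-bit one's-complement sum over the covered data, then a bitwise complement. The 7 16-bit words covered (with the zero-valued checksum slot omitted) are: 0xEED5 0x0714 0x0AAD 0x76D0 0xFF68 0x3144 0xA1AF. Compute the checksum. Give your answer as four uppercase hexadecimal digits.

One's-complement addition (fold any carry out of bit 15 back into bit 0):
  0xEED5 + 0x0714 = 0x0F5E9
  0xF5E9 + 0x0AAD = 0x10096 → wrap carry → 0x0097
  0x0097 + 0x76D0 = 0x07767
  0x7767 + 0xFF68 = 0x176CF → wrap carry → 0x76D0
  0x76D0 + 0x3144 = 0x0A814
  0xA814 + 0xA1AF = 0x149C3 → wrap carry → 0x49C4
One's-complement sum = 0x49C4.
Checksum = ~0x49C4 & 0xFFFF = 0xB63B.

B63B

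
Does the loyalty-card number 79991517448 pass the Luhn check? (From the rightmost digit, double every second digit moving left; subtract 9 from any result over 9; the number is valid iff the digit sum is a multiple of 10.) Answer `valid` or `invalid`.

From the right, keep odd positions and double even positions (subtract 9 from any doubled value over 9):
  doubled (positions 2,4,...): 8 5 1 9 9 → sum 32
  kept (positions 1,3,...): 8 4 1 1 9 7 → sum 30
Total = 62.
62 mod 10 = 2, so the number is invalid.

invalid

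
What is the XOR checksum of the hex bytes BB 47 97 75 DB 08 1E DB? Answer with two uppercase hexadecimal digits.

08

XOR the bytes together:
  start with 0xBB
  0xBB ⊕ 0x47 = 0xFC
  0xFC ⊕ 0x97 = 0x6B
  0x6B ⊕ 0x75 = 0x1E
  0x1E ⊕ 0xDB = 0xC5
  0xC5 ⊕ 0x08 = 0xCD
  0xCD ⊕ 0x1E = 0xD3
  0xD3 ⊕ 0xDB = 0x08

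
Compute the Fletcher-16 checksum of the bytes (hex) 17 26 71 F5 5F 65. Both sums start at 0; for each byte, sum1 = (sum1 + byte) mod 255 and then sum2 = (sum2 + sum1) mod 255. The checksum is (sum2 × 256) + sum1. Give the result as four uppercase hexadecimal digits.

1569

Running sums (mod 255):
  after byte 0 (17): sum1=23, sum2=23
  after byte 1 (26): sum1=61, sum2=84
  after byte 2 (71): sum1=174, sum2=3
  after byte 3 (F5): sum1=164, sum2=167
  after byte 4 (5F): sum1=4, sum2=171
  after byte 5 (65): sum1=105, sum2=21
Checksum = sum2·256 + sum1 = 21·256 + 105 = 5481 = 0x1569.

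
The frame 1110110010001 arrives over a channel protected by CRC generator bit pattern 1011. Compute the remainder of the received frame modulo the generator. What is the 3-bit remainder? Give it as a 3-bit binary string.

Modulo-2 division of 1110110010001 by 1011:
  pos 0: 1110 XOR 1011 = 0101
  pos 1: 1011 XOR 1011 = 0000
  pos 5: 1001 XOR 1011 = 0010
  pos 7: 1000 XOR 1011 = 0011
  pos 9: 1101 XOR 1011 = 0110
Remainder = 110 (nonzero — an error is detected).

110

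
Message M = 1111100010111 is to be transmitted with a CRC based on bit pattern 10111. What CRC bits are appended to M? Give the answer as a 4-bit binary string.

Append 4 zeros: 11111000101110000. Divide by 10111 (XOR where the leading bit is 1):
  pos 0: 11111 XOR 10111 = 01000
  pos 1: 10000 XOR 10111 = 00111
  pos 3: 11100 XOR 10111 = 01011
  pos 4: 10111 XOR 10111 = 00000
  pos 10: 11100 XOR 10111 = 01011
  pos 11: 10110 XOR 10111 = 00001
Remainder (last 4 bits) = 0010. This is the CRC / FCS.

0010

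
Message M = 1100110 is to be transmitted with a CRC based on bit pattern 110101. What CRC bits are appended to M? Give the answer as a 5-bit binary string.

Append 5 zeros: 110011000000. Divide by 110101 (XOR where the leading bit is 1):
  pos 0: 110011 XOR 110101 = 000110
  pos 3: 110000 XOR 110101 = 000101
  pos 6: 101000 XOR 110101 = 011101
Remainder (last 5 bits) = 11101. This is the CRC / FCS.

11101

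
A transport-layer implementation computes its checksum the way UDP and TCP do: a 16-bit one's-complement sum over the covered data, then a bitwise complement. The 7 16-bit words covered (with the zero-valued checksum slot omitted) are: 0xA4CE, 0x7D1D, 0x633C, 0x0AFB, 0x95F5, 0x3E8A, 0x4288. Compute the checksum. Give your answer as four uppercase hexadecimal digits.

58D4

One's-complement addition (fold any carry out of bit 15 back into bit 0):
  0xA4CE + 0x7D1D = 0x121EB → wrap carry → 0x21EC
  0x21EC + 0x633C = 0x08528
  0x8528 + 0x0AFB = 0x09023
  0x9023 + 0x95F5 = 0x12618 → wrap carry → 0x2619
  0x2619 + 0x3E8A = 0x064A3
  0x64A3 + 0x4288 = 0x0A72B
One's-complement sum = 0xA72B.
Checksum = ~0xA72B & 0xFFFF = 0x58D4.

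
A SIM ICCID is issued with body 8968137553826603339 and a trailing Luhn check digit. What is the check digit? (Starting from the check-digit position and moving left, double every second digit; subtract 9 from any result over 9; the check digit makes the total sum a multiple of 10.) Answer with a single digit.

5

Partial digits right→left: 9 3 3 3 0 6 6 2 8 3 5 5 7 3 1 8 6 9 8
Double every second digit counting from the check-digit position (so the 1st, 3rd, 5th, ... of the partial from the right).
  doubled (with −9 where >9): 9 6 0 3 7 1 5 2 3 7 → sum 43
  kept as-is: 3 3 6 2 3 5 3 8 9 → sum 42
Total = 43 + 42 = 85.
Check digit = (10 − (85 mod 10)) mod 10 = 5.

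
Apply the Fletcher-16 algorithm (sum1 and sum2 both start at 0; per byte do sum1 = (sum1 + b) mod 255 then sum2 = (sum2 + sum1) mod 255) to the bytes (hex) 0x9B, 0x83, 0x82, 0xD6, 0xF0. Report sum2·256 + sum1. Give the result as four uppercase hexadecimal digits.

3E69

Running sums (mod 255):
  after byte 0 (0x9B): sum1=155, sum2=155
  after byte 1 (0x83): sum1=31, sum2=186
  after byte 2 (0x82): sum1=161, sum2=92
  after byte 3 (0xD6): sum1=120, sum2=212
  after byte 4 (0xF0): sum1=105, sum2=62
Checksum = sum2·256 + sum1 = 62·256 + 105 = 15977 = 0x3E69.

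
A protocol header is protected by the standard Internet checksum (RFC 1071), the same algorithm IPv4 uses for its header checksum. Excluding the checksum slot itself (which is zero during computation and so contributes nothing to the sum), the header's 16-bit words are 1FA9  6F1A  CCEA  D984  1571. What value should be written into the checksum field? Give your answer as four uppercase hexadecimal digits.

One's-complement addition (fold any carry out of bit 15 back into bit 0):
  0x1FA9 + 0x6F1A = 0x08EC3
  0x8EC3 + 0xCCEA = 0x15BAD → wrap carry → 0x5BAE
  0x5BAE + 0xD984 = 0x13532 → wrap carry → 0x3533
  0x3533 + 0x1571 = 0x04AA4
One's-complement sum = 0x4AA4.
Checksum = ~0x4AA4 & 0xFFFF = 0xB55B.

B55B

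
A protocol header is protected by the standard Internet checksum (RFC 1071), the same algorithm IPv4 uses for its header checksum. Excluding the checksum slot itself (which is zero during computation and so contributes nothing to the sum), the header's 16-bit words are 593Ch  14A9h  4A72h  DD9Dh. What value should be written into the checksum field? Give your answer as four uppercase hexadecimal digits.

6A0A

One's-complement addition (fold any carry out of bit 15 back into bit 0):
  0x593C + 0x14A9 = 0x06DE5
  0x6DE5 + 0x4A72 = 0x0B857
  0xB857 + 0xDD9D = 0x195F4 → wrap carry → 0x95F5
One's-complement sum = 0x95F5.
Checksum = ~0x95F5 & 0xFFFF = 0x6A0A.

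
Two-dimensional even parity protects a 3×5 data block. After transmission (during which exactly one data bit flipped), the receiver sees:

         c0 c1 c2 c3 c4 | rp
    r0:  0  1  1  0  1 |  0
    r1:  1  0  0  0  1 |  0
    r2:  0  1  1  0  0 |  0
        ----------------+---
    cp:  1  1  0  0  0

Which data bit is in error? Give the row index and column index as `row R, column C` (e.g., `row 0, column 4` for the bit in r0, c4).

row 0, column 1

Recompute each row's even parity and compare to rp:
  r0: data parity 1, sent rp 0 → mismatch
  r1: data parity 0, sent rp 0 → ok
  r2: data parity 0, sent rp 0 → ok
Recompute each column's even parity and compare to cp:
  c0: data parity 1, sent cp 1 → ok
  c1: data parity 0, sent cp 1 → mismatch
  c2: data parity 0, sent cp 0 → ok
  c3: data parity 0, sent cp 0 → ok
  c4: data parity 0, sent cp 0 → ok
Exactly one row (r0) and one column (c1) fail → the flipped bit is at their intersection.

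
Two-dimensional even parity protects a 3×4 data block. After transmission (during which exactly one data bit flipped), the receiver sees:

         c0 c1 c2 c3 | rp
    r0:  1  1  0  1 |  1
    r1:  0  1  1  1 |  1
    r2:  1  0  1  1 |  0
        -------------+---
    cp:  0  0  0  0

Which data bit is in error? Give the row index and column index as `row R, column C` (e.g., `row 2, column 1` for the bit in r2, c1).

row 2, column 3

Recompute each row's even parity and compare to rp:
  r0: data parity 1, sent rp 1 → ok
  r1: data parity 1, sent rp 1 → ok
  r2: data parity 1, sent rp 0 → mismatch
Recompute each column's even parity and compare to cp:
  c0: data parity 0, sent cp 0 → ok
  c1: data parity 0, sent cp 0 → ok
  c2: data parity 0, sent cp 0 → ok
  c3: data parity 1, sent cp 0 → mismatch
Exactly one row (r2) and one column (c3) fail → the flipped bit is at their intersection.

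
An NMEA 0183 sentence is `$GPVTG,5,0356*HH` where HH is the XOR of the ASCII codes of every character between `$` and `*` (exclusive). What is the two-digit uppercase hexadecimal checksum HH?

67

XOR the ASCII codes of the payload characters:
  'G' = 0x47 → acc = 0x47
  'P' = 0x50 → acc = 0x17
  'V' = 0x56 → acc = 0x41
  'T' = 0x54 → acc = 0x15
  'G' = 0x47 → acc = 0x52
  ',' = 0x2C → acc = 0x7E
  '5' = 0x35 → acc = 0x4B
  ',' = 0x2C → acc = 0x67
  '0' = 0x30 → acc = 0x57
  '3' = 0x33 → acc = 0x64
  '5' = 0x35 → acc = 0x51
  '6' = 0x36 → acc = 0x67
Checksum = 0x67.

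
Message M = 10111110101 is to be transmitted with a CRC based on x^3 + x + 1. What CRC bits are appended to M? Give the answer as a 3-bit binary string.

Append 3 zeros: 10111110101000. Divide by 1011 (XOR where the leading bit is 1):
  pos 0: 1011 XOR 1011 = 0000
  pos 4: 1110 XOR 1011 = 0101
  pos 5: 1011 XOR 1011 = 0000
  pos 10: 1000 XOR 1011 = 0011
Remainder (last 3 bits) = 011. This is the CRC / FCS.

011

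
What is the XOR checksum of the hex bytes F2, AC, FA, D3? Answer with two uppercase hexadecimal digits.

XOR the bytes together:
  start with 0xF2
  0xF2 ⊕ 0xAC = 0x5E
  0x5E ⊕ 0xFA = 0xA4
  0xA4 ⊕ 0xD3 = 0x77

77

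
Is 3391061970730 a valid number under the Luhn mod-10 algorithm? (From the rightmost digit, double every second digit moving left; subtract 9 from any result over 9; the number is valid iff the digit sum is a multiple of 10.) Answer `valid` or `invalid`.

From the right, keep odd positions and double even positions (subtract 9 from any doubled value over 9):
  doubled (positions 2,4,...): 6 0 9 3 2 6 → sum 26
  kept (positions 1,3,...): 0 7 7 1 0 9 3 → sum 27
Total = 53.
53 mod 10 = 3, so the number is invalid.

invalid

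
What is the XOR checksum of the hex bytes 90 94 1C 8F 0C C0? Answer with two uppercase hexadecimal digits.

XOR the bytes together:
  start with 0x90
  0x90 ⊕ 0x94 = 0x04
  0x04 ⊕ 0x1C = 0x18
  0x18 ⊕ 0x8F = 0x97
  0x97 ⊕ 0x0C = 0x9B
  0x9B ⊕ 0xC0 = 0x5B

5B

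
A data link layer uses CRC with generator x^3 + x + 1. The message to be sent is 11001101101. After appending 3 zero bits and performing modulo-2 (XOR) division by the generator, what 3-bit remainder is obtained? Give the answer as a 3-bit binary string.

101

Append 3 zeros: 11001101101000. Divide by 1011 (XOR where the leading bit is 1):
  pos 0: 1100 XOR 1011 = 0111
  pos 1: 1111 XOR 1011 = 0100
  pos 2: 1001 XOR 1011 = 0010
  pos 4: 1001 XOR 1011 = 0010
  pos 6: 1010 XOR 1011 = 0001
  pos 9: 1100 XOR 1011 = 0111
  pos 10: 1110 XOR 1011 = 0101
Remainder (last 3 bits) = 101. This is the CRC / FCS.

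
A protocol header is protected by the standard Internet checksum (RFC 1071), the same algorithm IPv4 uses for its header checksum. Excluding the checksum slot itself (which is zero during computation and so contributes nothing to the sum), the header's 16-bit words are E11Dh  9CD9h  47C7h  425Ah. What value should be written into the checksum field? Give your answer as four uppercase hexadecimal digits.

F7E6

One's-complement addition (fold any carry out of bit 15 back into bit 0):
  0xE11D + 0x9CD9 = 0x17DF6 → wrap carry → 0x7DF7
  0x7DF7 + 0x47C7 = 0x0C5BE
  0xC5BE + 0x425A = 0x10818 → wrap carry → 0x0819
One's-complement sum = 0x0819.
Checksum = ~0x0819 & 0xFFFF = 0xF7E6.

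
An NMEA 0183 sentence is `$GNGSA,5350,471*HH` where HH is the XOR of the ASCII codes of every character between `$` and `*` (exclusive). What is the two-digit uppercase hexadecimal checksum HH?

6D

XOR the ASCII codes of the payload characters:
  'G' = 0x47 → acc = 0x47
  'N' = 0x4E → acc = 0x09
  'G' = 0x47 → acc = 0x4E
  'S' = 0x53 → acc = 0x1D
  'A' = 0x41 → acc = 0x5C
  ',' = 0x2C → acc = 0x70
  '5' = 0x35 → acc = 0x45
  '3' = 0x33 → acc = 0x76
  '5' = 0x35 → acc = 0x43
  '0' = 0x30 → acc = 0x73
  ',' = 0x2C → acc = 0x5F
  '4' = 0x34 → acc = 0x6B
  '7' = 0x37 → acc = 0x5C
  '1' = 0x31 → acc = 0x6D
Checksum = 0x6D.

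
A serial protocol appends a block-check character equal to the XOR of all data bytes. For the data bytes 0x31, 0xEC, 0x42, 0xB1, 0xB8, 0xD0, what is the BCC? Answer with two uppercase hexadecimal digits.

XOR the bytes together:
  start with 0x31
  0x31 ⊕ 0xEC = 0xDD
  0xDD ⊕ 0x42 = 0x9F
  0x9F ⊕ 0xB1 = 0x2E
  0x2E ⊕ 0xB8 = 0x96
  0x96 ⊕ 0xD0 = 0x46

46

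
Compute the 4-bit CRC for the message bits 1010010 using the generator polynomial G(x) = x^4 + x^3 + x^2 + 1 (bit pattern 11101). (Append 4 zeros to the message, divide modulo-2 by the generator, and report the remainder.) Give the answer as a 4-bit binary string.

Append 4 zeros: 10100100000. Divide by 11101 (XOR where the leading bit is 1):
  pos 0: 10100 XOR 11101 = 01001
  pos 1: 10011 XOR 11101 = 01110
  pos 2: 11100 XOR 11101 = 00001
  pos 6: 10000 XOR 11101 = 01101
Remainder (last 4 bits) = 1101. This is the CRC / FCS.

1101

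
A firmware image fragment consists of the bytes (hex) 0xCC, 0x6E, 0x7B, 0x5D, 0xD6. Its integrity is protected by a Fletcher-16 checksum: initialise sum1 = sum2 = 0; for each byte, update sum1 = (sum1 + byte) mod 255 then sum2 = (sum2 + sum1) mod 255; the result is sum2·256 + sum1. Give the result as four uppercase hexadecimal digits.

BDEA

Running sums (mod 255):
  after byte 0 (0xCC): sum1=204, sum2=204
  after byte 1 (0x6E): sum1=59, sum2=8
  after byte 2 (0x7B): sum1=182, sum2=190
  after byte 3 (0x5D): sum1=20, sum2=210
  after byte 4 (0xD6): sum1=234, sum2=189
Checksum = sum2·256 + sum1 = 189·256 + 234 = 48618 = 0xBDEA.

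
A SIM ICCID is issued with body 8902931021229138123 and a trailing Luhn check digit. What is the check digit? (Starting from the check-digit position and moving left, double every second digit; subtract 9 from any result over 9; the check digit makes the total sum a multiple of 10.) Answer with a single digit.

Partial digits right→left: 3 2 1 8 3 1 9 2 2 1 2 0 1 3 9 2 0 9 8
Double every second digit counting from the check-digit position (so the 1st, 3rd, 5th, ... of the partial from the right).
  doubled (with −9 where >9): 6 2 6 9 4 4 2 9 0 7 → sum 49
  kept as-is: 2 8 1 2 1 0 3 2 9 → sum 28
Total = 49 + 28 = 77.
Check digit = (10 − (77 mod 10)) mod 10 = 3.

3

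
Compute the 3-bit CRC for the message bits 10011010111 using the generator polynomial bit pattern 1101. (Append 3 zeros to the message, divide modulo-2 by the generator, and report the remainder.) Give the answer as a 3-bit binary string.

111

Append 3 zeros: 10011010111000. Divide by 1101 (XOR where the leading bit is 1):
  pos 0: 1001 XOR 1101 = 0100
  pos 1: 1001 XOR 1101 = 0100
  pos 2: 1000 XOR 1101 = 0101
  pos 3: 1011 XOR 1101 = 0110
  pos 4: 1100 XOR 1101 = 0001
  pos 7: 1111 XOR 1101 = 0010
  pos 9: 1000 XOR 1101 = 0101
  pos 10: 1010 XOR 1101 = 0111
Remainder (last 3 bits) = 111. This is the CRC / FCS.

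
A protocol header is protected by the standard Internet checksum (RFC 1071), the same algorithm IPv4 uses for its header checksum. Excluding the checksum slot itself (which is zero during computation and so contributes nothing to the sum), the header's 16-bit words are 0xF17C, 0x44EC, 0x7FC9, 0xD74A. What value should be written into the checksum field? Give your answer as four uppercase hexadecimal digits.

7282

One's-complement addition (fold any carry out of bit 15 back into bit 0):
  0xF17C + 0x44EC = 0x13668 → wrap carry → 0x3669
  0x3669 + 0x7FC9 = 0x0B632
  0xB632 + 0xD74A = 0x18D7C → wrap carry → 0x8D7D
One's-complement sum = 0x8D7D.
Checksum = ~0x8D7D & 0xFFFF = 0x7282.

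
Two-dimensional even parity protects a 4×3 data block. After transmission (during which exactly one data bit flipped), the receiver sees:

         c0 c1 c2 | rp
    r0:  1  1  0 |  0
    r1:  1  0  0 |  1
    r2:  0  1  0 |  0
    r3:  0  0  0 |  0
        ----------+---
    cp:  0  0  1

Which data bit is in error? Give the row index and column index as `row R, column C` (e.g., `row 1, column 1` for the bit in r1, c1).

row 2, column 2

Recompute each row's even parity and compare to rp:
  r0: data parity 0, sent rp 0 → ok
  r1: data parity 1, sent rp 1 → ok
  r2: data parity 1, sent rp 0 → mismatch
  r3: data parity 0, sent rp 0 → ok
Recompute each column's even parity and compare to cp:
  c0: data parity 0, sent cp 0 → ok
  c1: data parity 0, sent cp 0 → ok
  c2: data parity 0, sent cp 1 → mismatch
Exactly one row (r2) and one column (c2) fail → the flipped bit is at their intersection.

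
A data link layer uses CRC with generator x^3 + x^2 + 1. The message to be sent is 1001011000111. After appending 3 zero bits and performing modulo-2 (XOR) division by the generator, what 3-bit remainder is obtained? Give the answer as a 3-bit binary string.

001

Append 3 zeros: 1001011000111000. Divide by 1101 (XOR where the leading bit is 1):
  pos 0: 1001 XOR 1101 = 0100
  pos 1: 1000 XOR 1101 = 0101
  pos 2: 1011 XOR 1101 = 0110
  pos 3: 1101 XOR 1101 = 0000
  pos 10: 1110 XOR 1101 = 0011
  pos 12: 1100 XOR 1101 = 0001
Remainder (last 3 bits) = 001. This is the CRC / FCS.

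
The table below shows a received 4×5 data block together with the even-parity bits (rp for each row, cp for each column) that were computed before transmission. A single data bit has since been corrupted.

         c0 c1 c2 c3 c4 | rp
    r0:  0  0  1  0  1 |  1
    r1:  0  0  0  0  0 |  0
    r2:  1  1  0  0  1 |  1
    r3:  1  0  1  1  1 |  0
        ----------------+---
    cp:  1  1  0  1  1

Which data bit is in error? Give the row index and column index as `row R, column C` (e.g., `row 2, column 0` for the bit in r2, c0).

row 0, column 0

Recompute each row's even parity and compare to rp:
  r0: data parity 0, sent rp 1 → mismatch
  r1: data parity 0, sent rp 0 → ok
  r2: data parity 1, sent rp 1 → ok
  r3: data parity 0, sent rp 0 → ok
Recompute each column's even parity and compare to cp:
  c0: data parity 0, sent cp 1 → mismatch
  c1: data parity 1, sent cp 1 → ok
  c2: data parity 0, sent cp 0 → ok
  c3: data parity 1, sent cp 1 → ok
  c4: data parity 1, sent cp 1 → ok
Exactly one row (r0) and one column (c0) fail → the flipped bit is at their intersection.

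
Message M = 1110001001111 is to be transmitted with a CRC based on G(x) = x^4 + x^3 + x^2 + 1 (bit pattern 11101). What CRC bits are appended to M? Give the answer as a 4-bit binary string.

1010

Append 4 zeros: 11100010011110000. Divide by 11101 (XOR where the leading bit is 1):
  pos 0: 11100 XOR 11101 = 00001
  pos 4: 10100 XOR 11101 = 01001
  pos 5: 10011 XOR 11101 = 01110
  pos 6: 11101 XOR 11101 = 00000
  pos 11: 11000 XOR 11101 = 00101
Remainder (last 4 bits) = 1010. This is the CRC / FCS.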